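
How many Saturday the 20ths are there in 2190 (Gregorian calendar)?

3

Check the 20th of each month of 2190: Jan 20: Wed, Feb 20: Sat, Mar 20: Sat, Apr 20: Tue, May 20: Thu, Jun 20: Sun, Jul 20: Tue, Aug 20: Fri, Sep 20: Mon, Oct 20: Wed, Nov 20: Sat, Dec 20: Mon.
Saturday occurs in February, March, November — 3 months.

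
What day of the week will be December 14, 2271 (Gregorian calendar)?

January 1, 2271 is a Sunday.
December 14 is day 348 of the year, i.e. 347 days after Jan 1.
347 mod 7 = 4, so advance 4 weekdays from Sunday: Thursday.

Thursday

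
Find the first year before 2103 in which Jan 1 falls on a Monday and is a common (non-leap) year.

2091

Jan 1 advances by 2 weekdays after a leap year and by 1 after a common year.
2103: Jan 1 is Monday.
2102: Sunday
2101: Saturday
2100: Friday
2099: Thursday
2098: Wednesday
2097: Tuesday
2096: Sunday (leap)
2095: Saturday
2094: Friday
2093: Thursday
2092: Tuesday (leap)
2091: Monday
2091 begins on a Monday and is a common year.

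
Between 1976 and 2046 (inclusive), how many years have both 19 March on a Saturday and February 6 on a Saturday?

Check each year's weekday for 19 March and February 6:
  1976: Fri/Fri  1977: Sat/Sun  1978: Sun/Mon  1979: Mon/Tue  1980: Wed/Wed  1981: Thu/Fri  1982: Fri/Sat  1983: Sat/Sun  1984: Mon/Mon  1985: Tue/Wed  1986: Wed/Thu  1987: Thu/Fri  1988: Sat/Sat ✓  1989: Sun/Mon  …(43 more)…  2033: Sat/Sun  2034: Sun/Mon  2035: Mon/Tue  2036: Wed/Wed  2037: Thu/Fri  2038: Fri/Sat  2039: Sat/Sun  2040: Mon/Mon  2041: Tue/Wed  2042: Wed/Thu  2043: Thu/Fri  2044: Sat/Sat ✓  2045: Sun/Mon  2046: Mon/Tue
Both conditions hold in: 1988, 2016, 2044 — 3.

3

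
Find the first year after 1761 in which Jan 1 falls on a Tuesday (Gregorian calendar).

1765

Jan 1 advances by 2 weekdays after a leap year and by 1 after a common year.
1761: Jan 1 is Thursday.
1762: Friday
1763: Saturday
1764: Sunday (leap)
1765: Tuesday
1765 begins on a Tuesday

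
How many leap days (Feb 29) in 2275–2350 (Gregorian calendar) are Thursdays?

2

Leap years in 2275–2350: 18 of them.
Feb 29 weekday advances by 5 (mod 7) from one leap year to the next four years later (or differs when a century non-leap intervenes).
Leap-day weekdays: 2276:Tue 2280:Sun 2284:Fri 2288:Wed 2292:Mon 2296:Sat 2304:Mon 2308:Sat 2312:Thu✓ 2316:Tue 2320:Sun 2324:Fri 2328:Wed 2332:Mon 2336:Sat 2340:Thu✓ 2344:Tue 2348:Sun
Thursday: 2312, 2340 → 2.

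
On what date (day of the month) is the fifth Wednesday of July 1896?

29

July 1, 1896 is a Wednesday, so the first Wednesday is the 1st.
The fifth Wednesday is 1 + 28 = 29.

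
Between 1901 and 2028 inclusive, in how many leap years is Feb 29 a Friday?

4

Leap years in 1901–2028: 32 of them.
Feb 29 weekday advances by 5 (mod 7) from one leap year to the next four years later (or differs when a century non-leap intervenes).
Leap-day weekdays: 1904:Mon 1908:Sat 1912:Thu 1916:Tue 1920:Sun 1924:Fri✓ 1928:Wed 1932:Mon 1936:Sat 1940:Thu 1944:Tue 1948:Sun 1952:Fri✓ …(6 more)… 1980:Fri✓ 1984:Wed 1988:Mon 1992:Sat 1996:Thu 2000:Tue 2004:Sun 2008:Fri✓ 2012:Wed 2016:Mon 2020:Sat 2024:Thu 2028:Tue
Friday: 1924, 1952, 1980, 2008 → 4.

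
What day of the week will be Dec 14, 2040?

January 1, 2040 is a Sunday.
December 14 is day 349 of the year, i.e. 348 days after Jan 1.
348 mod 7 = 5, so advance 5 weekdays from Sunday: Friday.

Friday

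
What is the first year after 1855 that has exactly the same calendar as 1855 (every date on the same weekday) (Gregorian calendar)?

1866

Two years share a calendar iff Jan 1 falls on the same weekday and both are leap or both are common. 1855: Jan 1 is Monday, common year.
1856: Jan 1 Tuesday, leap
1857: Jan 1 Thursday, common
1858: Jan 1 Friday, common
1859: Jan 1 Saturday, common
1860: Jan 1 Sunday, leap
1861: Jan 1 Tuesday, common
1862: Jan 1 Wednesday, common
1863: Jan 1 Thursday, common
1864: Jan 1 Friday, leap
1865: Jan 1 Sunday, common
1866: Jan 1 Monday, common
1866 matches on both conditions.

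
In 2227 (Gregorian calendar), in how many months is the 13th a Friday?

Check the 13th of each month of 2227: Jan 13: Sat, Feb 13: Tue, Mar 13: Tue, Apr 13: Fri, May 13: Sun, Jun 13: Wed, Jul 13: Fri, Aug 13: Mon, Sep 13: Thu, Oct 13: Sat, Nov 13: Tue, Dec 13: Thu.
Friday occurs in April, July — 2 months.

2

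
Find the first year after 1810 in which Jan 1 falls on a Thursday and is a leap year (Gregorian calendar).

Jan 1 advances by 2 weekdays after a leap year and by 1 after a common year.
1810: Jan 1 is Monday.
1811: Tuesday
1812: Wednesday (leap)
1813: Friday
1814: Saturday
1815: Sunday
1816: Monday (leap)
1817: Wednesday
1818: Thursday
1819: Friday
1820: Saturday (leap)
1821: Monday
1822: Tuesday
1823: Wednesday
1824: Thursday (leap)
1824 begins on a Thursday and is a leap year.

1824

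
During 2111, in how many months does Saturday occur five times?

4

A month of length L has five Saturdays iff its first Saturday is on day ≤ L−28 (so day 1–3 in a 31-day month, 1–2 in a 30-day month, day 1 in a leap February).
Checking each month of 2111: Jan starts Thu (31d) ✓; Feb starts Sun (28d); Mar starts Sun (31d); Apr starts Wed (30d); May starts Fri (31d) ✓; Jun starts Mon (30d); Jul starts Wed (31d); Aug starts Sat (31d) ✓; Sep starts Tue (30d); Oct starts Thu (31d) ✓; Nov starts Sun (30d); Dec starts Tue (31d).
Five-Saturday months: January, May, August, October → 4.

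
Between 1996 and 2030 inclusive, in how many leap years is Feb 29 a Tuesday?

2

Leap years in 1996–2030: 9 of them.
Feb 29 weekday advances by 5 (mod 7) from one leap year to the next four years later (or differs when a century non-leap intervenes).
Leap-day weekdays: 1996:Thu 2000:Tue✓ 2004:Sun 2008:Fri 2012:Wed 2016:Mon 2020:Sat 2024:Thu 2028:Tue✓
Tuesday: 2000, 2028 → 2.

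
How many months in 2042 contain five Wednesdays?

A month of length L has five Wednesdays iff its first Wednesday is on day ≤ L−28 (so day 1–3 in a 31-day month, 1–2 in a 30-day month, day 1 in a leap February).
Checking each month of 2042: Jan starts Wed (31d) ✓; Feb starts Sat (28d); Mar starts Sat (31d); Apr starts Tue (30d) ✓; May starts Thu (31d); Jun starts Sun (30d); Jul starts Tue (31d) ✓; Aug starts Fri (31d); Sep starts Mon (30d); Oct starts Wed (31d) ✓; Nov starts Sat (30d); Dec starts Mon (31d) ✓.
Five-Wednesday months: January, April, July, October, December → 5.

5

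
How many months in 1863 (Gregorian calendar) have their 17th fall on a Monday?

1

Check the 17th of each month of 1863: Jan 17: Sat, Feb 17: Tue, Mar 17: Tue, Apr 17: Fri, May 17: Sun, Jun 17: Wed, Jul 17: Fri, Aug 17: Mon, Sep 17: Thu, Oct 17: Sat, Nov 17: Tue, Dec 17: Thu.
Monday occurs in August — 1 month.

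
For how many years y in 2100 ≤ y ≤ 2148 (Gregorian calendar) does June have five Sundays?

13

June has 30 days; it has five Sundays when Sunday falls among the first (month-length − 28) days — i.e. when June 1 is one of Sunday/Saturday.
June 1 by year: 2100:Tue 2101:Wed 2102:Thu 2103:Fri 2104:Sun✓ 2105:Mon 2106:Tue 2107:Wed 2108:Fri 2109:Sat✓ 2110:Sun✓ 2111:Mon 2112:Wed 2113:Thu 2114:Fri …(19 more)… 2134:Tue 2135:Wed 2136:Fri 2137:Sat✓ 2138:Sun✓ 2139:Mon 2140:Wed 2141:Thu 2142:Fri 2143:Sat✓ 2144:Mon 2145:Tue 2146:Wed 2147:Thu 2148:Sat✓
Years with five Sundays: 2104, 2109, 2110, 2115, 2120, 2121, 2126, 2127, 2132, 2137, 2138, 2143, 2148 → 13.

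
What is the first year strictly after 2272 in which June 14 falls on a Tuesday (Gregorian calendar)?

2281

From one year to the next, a fixed date's weekday advances by 1, or by 2 when a Feb 29 lies between the two dates.
2272: June 14 is Friday.
2273: Saturday (+1)
2274: Sunday (+1)
2275: Monday (+1)
2276: Wednesday (+2)
2277: Thursday (+1)
2278: Friday (+1)
2279: Saturday (+1)
2280: Monday (+2)
2281: Tuesday (+1)
June 14 falls on a Tuesday in 2281.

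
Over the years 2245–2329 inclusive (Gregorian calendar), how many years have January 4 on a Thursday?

12

Track January 4's weekday year by year (advancing +1, or +2 across a Feb 29):
  2245: Sat  2246: Sun (+1)  2247: Mon (+1)  2248: Tue (+1)  2249: Thu (+2) ✓
  2250: Fri (+1)  2251: Sat (+1)  2252: Sun (+1)  2253: Tue (+2)  2254: Wed (+1)
  2255: Thu (+1) ✓  2256: Fri (+1)  2257: Sun (+2)  2258: Mon (+1)  … (57 more years) …
  2316: Tue (+1)  2317: Thu (+2) ✓  2318: Fri (+1)  2319: Sat (+1)  2320: Sun (+1)
  2321: Tue (+2)  2322: Wed (+1)  2323: Thu (+1) ✓  2324: Fri (+1)  2325: Sun (+2)
  2326: Mon (+1)  2327: Tue (+1)  2328: Wed (+1)  2329: Fri (+2)
Thursday years: 2249, 2255, 2266, 2272, 2277, 2283, 2294, 2300, 2306, 2312, 2317, 2323 — 12 in total.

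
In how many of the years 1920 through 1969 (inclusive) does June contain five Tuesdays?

June has 30 days; it has five Tuesdays when Tuesday falls among the first (month-length − 28) days — i.e. when June 1 is one of Tuesday/Monday.
June 1 by year: 1920:Tue✓ 1921:Wed 1922:Thu 1923:Fri 1924:Sun 1925:Mon✓ 1926:Tue✓ 1927:Wed 1928:Fri 1929:Sat 1930:Sun 1931:Mon✓ 1932:Wed 1933:Thu 1934:Fri …(20 more)… 1955:Wed 1956:Fri 1957:Sat 1958:Sun 1959:Mon✓ 1960:Wed 1961:Thu 1962:Fri 1963:Sat 1964:Mon✓ 1965:Tue✓ 1966:Wed 1967:Thu 1968:Sat 1969:Sun
Years with five Tuesdays: 1920, 1925, 1926, 1931, 1936, 1937, 1942, 1943, 1948, 1953, 1954, 1959, 1964, 1965 → 14.

14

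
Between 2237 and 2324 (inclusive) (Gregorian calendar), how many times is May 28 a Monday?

13

Track May 28's weekday year by year (advancing +1, or +2 across a Feb 29):
  2237: Sun  2238: Mon (+1) ✓  2239: Tue (+1)  2240: Thu (+2)  2241: Fri (+1)
  2242: Sat (+1)  2243: Sun (+1)  2244: Tue (+2)  2245: Wed (+1)  2246: Thu (+1)
  2247: Fri (+1)  2248: Sun (+2)  2249: Mon (+1) ✓  2250: Tue (+1)  … (60 more years) …
  2311: Sun (+1)  2312: Tue (+2)  2313: Wed (+1)  2314: Thu (+1)  2315: Fri (+1)
  2316: Sun (+2)  2317: Mon (+1) ✓  2318: Tue (+1)  2319: Wed (+1)  2320: Fri (+2)
  2321: Sat (+1)  2322: Sun (+1)  2323: Mon (+1) ✓  2324: Wed (+2)
Monday years: 2238, 2249, 2255, 2260, 2266, 2277, 2283, 2288, 2294, 2300, 2306, 2317, 2323 — 13 in total.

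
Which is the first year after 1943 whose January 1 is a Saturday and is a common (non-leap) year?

Jan 1 advances by 2 weekdays after a leap year and by 1 after a common year.
1943: Jan 1 is Friday.
1944: Saturday (leap)
1945: Monday
1946: Tuesday
1947: Wednesday
1948: Thursday (leap)
1949: Saturday
1949 begins on a Saturday and is a common year.

1949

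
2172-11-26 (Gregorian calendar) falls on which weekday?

Thursday

January 1, 2172 is a Wednesday.
November 26 is day 331 of the year, i.e. 330 days after Jan 1.
330 mod 7 = 1, so advance 1 weekday from Wednesday: Thursday.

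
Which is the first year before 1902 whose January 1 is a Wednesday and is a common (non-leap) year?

Jan 1 advances by 2 weekdays after a leap year and by 1 after a common year.
1902: Jan 1 is Wednesday.
1901: Tuesday
1900: Monday
1899: Sunday
1898: Saturday
1897: Friday
1896: Wednesday (leap)
1895: Tuesday
1894: Monday
1893: Sunday
1892: Friday (leap)
1891: Thursday
1890: Wednesday
1890 begins on a Wednesday and is a common year.

1890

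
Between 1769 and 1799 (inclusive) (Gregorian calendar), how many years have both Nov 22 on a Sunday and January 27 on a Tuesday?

3

Check each year's weekday for Nov 22 and January 27:
  1769: Wed/Fri  1770: Thu/Sat  1771: Fri/Sun  1772: Sun/Mon  1773: Mon/Wed  1774: Tue/Thu  1775: Wed/Fri  1776: Fri/Sat  1777: Sat/Mon  1778: Sun/Tue ✓  1779: Mon/Wed  1780: Wed/Thu  1781: Thu/Sat  1782: Fri/Sun  …(3 more)…  1786: Wed/Fri  1787: Thu/Sat  1788: Sat/Sun  1789: Sun/Tue ✓  1790: Mon/Wed  1791: Tue/Thu  1792: Thu/Fri  1793: Fri/Sun  1794: Sat/Mon  1795: Sun/Tue ✓  1796: Tue/Wed  1797: Wed/Fri  1798: Thu/Sat  1799: Fri/Sun
Both conditions hold in: 1778, 1789, 1795 — 3.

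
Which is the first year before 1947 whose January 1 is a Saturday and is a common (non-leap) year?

1938

Jan 1 advances by 2 weekdays after a leap year and by 1 after a common year.
1947: Jan 1 is Wednesday.
1946: Tuesday
1945: Monday
1944: Saturday (leap)
1943: Friday
1942: Thursday
1941: Wednesday
1940: Monday (leap)
1939: Sunday
1938: Saturday
1938 begins on a Saturday and is a common year.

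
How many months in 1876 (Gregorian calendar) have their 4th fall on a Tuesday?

3

Check the 4th of each month of 1876: Jan 4: Tue, Feb 4: Fri, Mar 4: Sat, Apr 4: Tue, May 4: Thu, Jun 4: Sun, Jul 4: Tue, Aug 4: Fri, Sep 4: Mon, Oct 4: Wed, Nov 4: Sat, Dec 4: Mon.
Tuesday occurs in January, April, July — 3 months.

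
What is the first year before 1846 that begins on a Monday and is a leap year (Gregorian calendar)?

Jan 1 advances by 2 weekdays after a leap year and by 1 after a common year.
1846: Jan 1 is Thursday.
1845: Wednesday
1844: Monday (leap)
1844 begins on a Monday and is a leap year.

1844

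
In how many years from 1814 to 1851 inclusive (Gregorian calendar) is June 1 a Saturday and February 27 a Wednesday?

4

Check each year's weekday for June 1 and February 27:
  1814: Wed/Sun  1815: Thu/Mon  1816: Sat/Tue  1817: Sun/Thu  1818: Mon/Fri  1819: Tue/Sat  1820: Thu/Sun  1821: Fri/Tue  1822: Sat/Wed ✓  1823: Sun/Thu  1824: Tue/Fri  1825: Wed/Sun  1826: Thu/Mon  1827: Fri/Tue  …(10 more)…  1838: Fri/Tue  1839: Sat/Wed ✓  1840: Mon/Thu  1841: Tue/Sat  1842: Wed/Sun  1843: Thu/Mon  1844: Sat/Tue  1845: Sun/Thu  1846: Mon/Fri  1847: Tue/Sat  1848: Thu/Sun  1849: Fri/Tue  1850: Sat/Wed ✓  1851: Sun/Thu
Both conditions hold in: 1822, 1833, 1839, 1850 — 4.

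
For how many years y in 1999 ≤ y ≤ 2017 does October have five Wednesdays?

October has 31 days; it has five Wednesdays when Wednesday falls among the first (month-length − 28) days — i.e. when October 1 is one of Wednesday/Tuesday/Monday.
October 1 by year: 1999:Fri 2000:Sun 2001:Mon✓ 2002:Tue✓ 2003:Wed✓ 2004:Fri 2005:Sat 2006:Sun 2007:Mon✓ 2008:Wed✓ 2009:Thu 2010:Fri 2011:Sat 2012:Mon✓ 2013:Tue✓ 2014:Wed✓ 2015:Thu 2016:Sat 2017:Sun
Years with five Wednesdays: 2001, 2002, 2003, 2007, 2008, 2012, 2013, 2014 → 8.

8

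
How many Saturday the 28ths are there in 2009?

3

Check the 28th of each month of 2009: Jan 28: Wed, Feb 28: Sat, Mar 28: Sat, Apr 28: Tue, May 28: Thu, Jun 28: Sun, Jul 28: Tue, Aug 28: Fri, Sep 28: Mon, Oct 28: Wed, Nov 28: Sat, Dec 28: Mon.
Saturday occurs in February, March, November — 3 months.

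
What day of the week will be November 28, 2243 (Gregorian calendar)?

Tuesday

January 1, 2243 is a Sunday.
November 28 is day 332 of the year, i.e. 331 days after Jan 1.
331 mod 7 = 2, so advance 2 weekdays from Sunday: Tuesday.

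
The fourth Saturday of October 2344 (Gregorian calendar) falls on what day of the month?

28

October 1, 2344 is a Sunday, so the first Saturday is the 7th.
The fourth Saturday is 7 + 21 = 28.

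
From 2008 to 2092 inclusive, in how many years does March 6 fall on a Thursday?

13

Track March 6's weekday year by year (advancing +1, or +2 across a Feb 29):
  2008: Thu ✓  2009: Fri (+1)  2010: Sat (+1)  2011: Sun (+1)  2012: Tue (+2)
  2013: Wed (+1)  2014: Thu (+1) ✓  2015: Fri (+1)  2016: Sun (+2)  2017: Mon (+1)
  2018: Tue (+1)  2019: Wed (+1)  2020: Fri (+2)  2021: Sat (+1)  … (57 more years) …
  2079: Mon (+1)  2080: Wed (+2)  2081: Thu (+1) ✓  2082: Fri (+1)  2083: Sat (+1)
  2084: Mon (+2)  2085: Tue (+1)  2086: Wed (+1)  2087: Thu (+1) ✓  2088: Sat (+2)
  2089: Sun (+1)  2090: Mon (+1)  2091: Tue (+1)  2092: Thu (+2) ✓
Thursday years: 2008, 2014, 2025, 2031, 2036, 2042, 2053, 2059, 2064, 2070, 2081, 2087, 2092 — 13 in total.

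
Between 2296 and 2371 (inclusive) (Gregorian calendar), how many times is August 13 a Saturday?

11

Track August 13's weekday year by year (advancing +1, or +2 across a Feb 29):
  2296: Thu  2297: Fri (+1)  2298: Sat (+1) ✓  2299: Sun (+1)  2300: Mon (+1)
  2301: Tue (+1)  2302: Wed (+1)  2303: Thu (+1)  2304: Sat (+2) ✓  2305: Sun (+1)
  2306: Mon (+1)  2307: Tue (+1)  2308: Thu (+2)  2309: Fri (+1)  … (48 more years) …
  2358: Wed (+1)  2359: Thu (+1)  2360: Sat (+2) ✓  2361: Sun (+1)  2362: Mon (+1)
  2363: Tue (+1)  2364: Thu (+2)  2365: Fri (+1)  2366: Sat (+1) ✓  2367: Sun (+1)
  2368: Tue (+2)  2369: Wed (+1)  2370: Thu (+1)  2371: Fri (+1)
Saturday years: 2298, 2304, 2310, 2321, 2327, 2332, 2338, 2349, 2355, 2360, 2366 — 11 in total.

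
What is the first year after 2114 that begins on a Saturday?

2118

Jan 1 advances by 2 weekdays after a leap year and by 1 after a common year.
2114: Jan 1 is Monday.
2115: Tuesday
2116: Wednesday (leap)
2117: Friday
2118: Saturday
2118 begins on a Saturday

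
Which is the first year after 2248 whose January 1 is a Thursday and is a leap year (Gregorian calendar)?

2252

Jan 1 advances by 2 weekdays after a leap year and by 1 after a common year.
2248: Jan 1 is Saturday (leap).
2249: Monday
2250: Tuesday
2251: Wednesday
2252: Thursday (leap)
2252 begins on a Thursday and is a leap year.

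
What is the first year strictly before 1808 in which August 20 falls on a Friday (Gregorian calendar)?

1802

From one year to the next, a fixed date's weekday advances by 1, or by 2 when a Feb 29 lies between the two dates.
1808: August 20 is Saturday.
1807: Thursday (−2)
1806: Wednesday (−1)
1805: Tuesday (−1)
1804: Monday (−1)
1803: Saturday (−2)
1802: Friday (−1)
August 20 falls on a Friday in 1802.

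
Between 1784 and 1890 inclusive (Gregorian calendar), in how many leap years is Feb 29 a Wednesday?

5

Leap years in 1784–1890: 26 of them.
Feb 29 weekday advances by 5 (mod 7) from one leap year to the next four years later (or differs when a century non-leap intervenes).
Leap-day weekdays: 1784:Sun 1788:Fri 1792:Wed✓ 1796:Mon 1804:Wed✓ 1808:Mon 1812:Sat 1816:Thu 1820:Tue 1824:Sun 1828:Fri 1832:Wed✓ 1836:Mon 1840:Sat 1844:Thu 1848:Tue 1852:Sun 1856:Fri 1860:Wed✓ 1864:Mon 1868:Sat 1872:Thu 1876:Tue 1880:Sun 1884:Fri 1888:Wed✓
Wednesday: 1792, 1804, 1832, 1860, 1888 → 5.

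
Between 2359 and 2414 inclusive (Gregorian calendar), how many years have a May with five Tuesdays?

24

May has 31 days; it has five Tuesdays when Tuesday falls among the first (month-length − 28) days — i.e. when May 1 is one of Tuesday/Monday/Sunday.
May 1 by year: 2359:Fri 2360:Sun✓ 2361:Mon✓ 2362:Tue✓ 2363:Wed 2364:Fri 2365:Sat 2366:Sun✓ 2367:Mon✓ 2368:Wed 2369:Thu 2370:Fri 2371:Sat 2372:Mon✓ 2373:Tue✓ …(26 more)… 2400:Mon✓ 2401:Tue✓ 2402:Wed 2403:Thu 2404:Sat 2405:Sun✓ 2406:Mon✓ 2407:Tue✓ 2408:Thu 2409:Fri 2410:Sat 2411:Sun✓ 2412:Tue✓ 2413:Wed 2414:Thu
Years with five Tuesdays: 2360, 2361, 2362, 2366, 2367, 2372, 2373, 2377, 2378, 2379, 2383, 2384, 2388, 2389, 2390, 2394, 2395, 2400, 2401, 2405, 2406, 2407, 2411, 2412 → 24.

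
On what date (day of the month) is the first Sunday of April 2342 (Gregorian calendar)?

5

April 1, 2342 is a Wednesday, so the first Sunday is the 5th.
The first Sunday is 5 + 0 = 5.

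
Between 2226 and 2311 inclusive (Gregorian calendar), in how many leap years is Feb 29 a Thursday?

2

Leap years in 2226–2311: 20 of them.
Feb 29 weekday advances by 5 (mod 7) from one leap year to the next four years later (or differs when a century non-leap intervenes).
Leap-day weekdays: 2228:Fri 2232:Wed 2236:Mon 2240:Sat 2244:Thu✓ 2248:Tue 2252:Sun 2256:Fri 2260:Wed 2264:Mon 2268:Sat 2272:Thu✓ 2276:Tue 2280:Sun 2284:Fri 2288:Wed 2292:Mon 2296:Sat 2304:Mon 2308:Sat
Thursday: 2244, 2272 → 2.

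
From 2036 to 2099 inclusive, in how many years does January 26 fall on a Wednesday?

Track January 26's weekday year by year (advancing +1, or +2 across a Feb 29):
  2036: Sat  2037: Mon (+2)  2038: Tue (+1)  2039: Wed (+1) ✓  2040: Thu (+1)
  2041: Sat (+2)  2042: Sun (+1)  2043: Mon (+1)  2044: Tue (+1)  2045: Thu (+2)
  2046: Fri (+1)  2047: Sat (+1)  2048: Sun (+1)  2049: Tue (+2)  … (36 more years) …
  2086: Sat (+1)  2087: Sun (+1)  2088: Mon (+1)  2089: Wed (+2) ✓  2090: Thu (+1)
  2091: Fri (+1)  2092: Sat (+1)  2093: Mon (+2)  2094: Tue (+1)  2095: Wed (+1) ✓
  2096: Thu (+1)  2097: Sat (+2)  2098: Sun (+1)  2099: Mon (+1)
Wednesday years: 2039, 2050, 2056, 2061, 2067, 2078, 2084, 2089, 2095 — 9 in total.

9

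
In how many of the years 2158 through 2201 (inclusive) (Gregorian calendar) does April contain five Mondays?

April has 30 days; it has five Mondays when Monday falls among the first (month-length − 28) days — i.e. when April 1 is one of Monday/Sunday.
April 1 by year: 2158:Sat 2159:Sun✓ 2160:Tue 2161:Wed 2162:Thu 2163:Fri 2164:Sun✓ 2165:Mon✓ 2166:Tue 2167:Wed 2168:Fri 2169:Sat 2170:Sun✓ 2171:Mon✓ 2172:Wed …(14 more)… 2187:Sun✓ 2188:Tue 2189:Wed 2190:Thu 2191:Fri 2192:Sun✓ 2193:Mon✓ 2194:Tue 2195:Wed 2196:Fri 2197:Sat 2198:Sun✓ 2199:Mon✓ 2200:Tue 2201:Wed
Years with five Mondays: 2159, 2164, 2165, 2170, 2171, 2176, 2181, 2182, 2187, 2192, 2193, 2198, 2199 → 13.

13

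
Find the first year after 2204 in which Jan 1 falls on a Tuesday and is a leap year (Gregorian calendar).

Jan 1 advances by 2 weekdays after a leap year and by 1 after a common year.
2204: Jan 1 is Sunday (leap).
2205: Tuesday
2206: Wednesday
2207: Thursday
2208: Friday (leap)
2209: Sunday
2210: Monday
2211: Tuesday
2212: Wednesday (leap)
2213: Friday
2214: Saturday
2215: Sunday
2216: Monday (leap)
2217: Wednesday
2218: Thursday
2219: Friday
2220: Saturday (leap)
2221: Monday
2222: Tuesday
2223: Wednesday
2224: Thursday (leap)
2225: Saturday
2226: Sunday
2227: Monday
2228: Tuesday (leap)
2228 begins on a Tuesday and is a leap year.

2228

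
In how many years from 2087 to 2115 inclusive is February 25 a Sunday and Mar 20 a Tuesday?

3

Check each year's weekday for February 25 and Mar 20:
  2087: Tue/Thu  2088: Wed/Sat  2089: Fri/Sun  2090: Sat/Mon  2091: Sun/Tue ✓  2092: Mon/Thu  2093: Wed/Fri  2094: Thu/Sat  2095: Fri/Sun  2096: Sat/Tue  2097: Mon/Wed  2098: Tue/Thu  2099: Wed/Fri  2100: Thu/Sat  2101: Fri/Sun  2102: Sat/Mon  2103: Sun/Tue ✓  2104: Mon/Thu  2105: Wed/Fri  2106: Thu/Sat  2107: Fri/Sun  2108: Sat/Tue  2109: Mon/Wed  2110: Tue/Thu  2111: Wed/Fri  2112: Thu/Sun  2113: Sat/Mon  2114: Sun/Tue ✓  2115: Mon/Wed
Both conditions hold in: 2091, 2103, 2114 — 3.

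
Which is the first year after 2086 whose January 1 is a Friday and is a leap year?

Jan 1 advances by 2 weekdays after a leap year and by 1 after a common year.
2086: Jan 1 is Tuesday.
2087: Wednesday
2088: Thursday (leap)
2089: Saturday
2090: Sunday
2091: Monday
2092: Tuesday (leap)
2093: Thursday
2094: Friday
2095: Saturday
2096: Sunday (leap)
2097: Tuesday
2098: Wednesday
2099: Thursday
2100: Friday
2101: Saturday
2102: Sunday
2103: Monday
2104: Tuesday (leap)
2105: Thursday
2106: Friday
2107: Saturday
2108: Sunday (leap)
2109: Tuesday
2110: Wednesday
2111: Thursday
2112: Friday (leap)
2112 begins on a Friday and is a leap year.

2112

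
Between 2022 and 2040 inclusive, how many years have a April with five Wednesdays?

5

April has 30 days; it has five Wednesdays when Wednesday falls among the first (month-length − 28) days — i.e. when April 1 is one of Wednesday/Tuesday.
April 1 by year: 2022:Fri 2023:Sat 2024:Mon 2025:Tue✓ 2026:Wed✓ 2027:Thu 2028:Sat 2029:Sun 2030:Mon 2031:Tue✓ 2032:Thu 2033:Fri 2034:Sat 2035:Sun 2036:Tue✓ 2037:Wed✓ 2038:Thu 2039:Fri 2040:Sun
Years with five Wednesdays: 2025, 2026, 2031, 2036, 2037 → 5.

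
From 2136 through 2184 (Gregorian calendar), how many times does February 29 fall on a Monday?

Leap years in 2136–2184: 13 of them.
Feb 29 weekday advances by 5 (mod 7) from one leap year to the next four years later (or differs when a century non-leap intervenes).
Leap-day weekdays: 2136:Wed 2140:Mon✓ 2144:Sat 2148:Thu 2152:Tue 2156:Sun 2160:Fri 2164:Wed 2168:Mon✓ 2172:Sat 2176:Thu 2180:Tue 2184:Sun
Monday: 2140, 2168 → 2.

2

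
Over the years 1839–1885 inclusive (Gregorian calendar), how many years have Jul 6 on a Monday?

7

Track Jul 6's weekday year by year (advancing +1, or +2 across a Feb 29):
  1839: Sat  1840: Mon (+2) ✓  1841: Tue (+1)  1842: Wed (+1)  1843: Thu (+1)
  1844: Sat (+2)  1845: Sun (+1)  1846: Mon (+1) ✓  1847: Tue (+1)  1848: Thu (+2)
  1849: Fri (+1)  1850: Sat (+1)  1851: Sun (+1)  1852: Tue (+2)  … (19 more years) …
  1872: Sat (+2)  1873: Sun (+1)  1874: Mon (+1) ✓  1875: Tue (+1)  1876: Thu (+2)
  1877: Fri (+1)  1878: Sat (+1)  1879: Sun (+1)  1880: Tue (+2)  1881: Wed (+1)
  1882: Thu (+1)  1883: Fri (+1)  1884: Sun (+2)  1885: Mon (+1) ✓
Monday years: 1840, 1846, 1857, 1863, 1868, 1874, 1885 — 7 in total.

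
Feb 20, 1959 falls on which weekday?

Friday

January 1, 1959 is a Thursday.
February 20 is day 51 of the year, i.e. 50 days after Jan 1.
50 mod 7 = 1, so advance 1 weekday from Thursday: Friday.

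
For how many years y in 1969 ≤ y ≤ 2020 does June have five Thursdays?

June has 30 days; it has five Thursdays when Thursday falls among the first (month-length − 28) days — i.e. when June 1 is one of Thursday/Wednesday.
June 1 by year: 1969:Sun 1970:Mon 1971:Tue 1972:Thu✓ 1973:Fri 1974:Sat 1975:Sun 1976:Tue 1977:Wed✓ 1978:Thu✓ 1979:Fri 1980:Sun 1981:Mon 1982:Tue 1983:Wed✓ …(22 more)… 2006:Thu✓ 2007:Fri 2008:Sun 2009:Mon 2010:Tue 2011:Wed✓ 2012:Fri 2013:Sat 2014:Sun 2015:Mon 2016:Wed✓ 2017:Thu✓ 2018:Fri 2019:Sat 2020:Mon
Years with five Thursdays: 1972, 1977, 1978, 1983, 1988, 1989, 1994, 1995, 2000, 2005, 2006, 2011, 2016, 2017 → 14.

14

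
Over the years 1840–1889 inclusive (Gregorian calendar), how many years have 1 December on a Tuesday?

Track 1 December's weekday year by year (advancing +1, or +2 across a Feb 29):
  1840: Tue ✓  1841: Wed (+1)  1842: Thu (+1)  1843: Fri (+1)  1844: Sun (+2)
  1845: Mon (+1)  1846: Tue (+1) ✓  1847: Wed (+1)  1848: Fri (+2)  1849: Sat (+1)
  1850: Sun (+1)  1851: Mon (+1)  1852: Wed (+2)  1853: Thu (+1)  … (22 more years) …
  1876: Fri (+2)  1877: Sat (+1)  1878: Sun (+1)  1879: Mon (+1)  1880: Wed (+2)
  1881: Thu (+1)  1882: Fri (+1)  1883: Sat (+1)  1884: Mon (+2)  1885: Tue (+1) ✓
  1886: Wed (+1)  1887: Thu (+1)  1888: Sat (+2)  1889: Sun (+1)
Tuesday years: 1840, 1846, 1857, 1863, 1868, 1874, 1885 — 7 in total.

7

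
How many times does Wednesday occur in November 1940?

4

November 1940 has 30 days and begins on Friday.
The first Wednesday is November 6.
Wednesdays fall on 6, 13, 20, 27 — that's 4.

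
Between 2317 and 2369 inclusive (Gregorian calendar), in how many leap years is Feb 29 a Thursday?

2

Leap years in 2317–2369: 13 of them.
Feb 29 weekday advances by 5 (mod 7) from one leap year to the next four years later (or differs when a century non-leap intervenes).
Leap-day weekdays: 2320:Sun 2324:Fri 2328:Wed 2332:Mon 2336:Sat 2340:Thu✓ 2344:Tue 2348:Sun 2352:Fri 2356:Wed 2360:Mon 2364:Sat 2368:Thu✓
Thursday: 2340, 2368 → 2.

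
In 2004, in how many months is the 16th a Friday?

Check the 16th of each month of 2004: Jan 16: Fri, Feb 16: Mon, Mar 16: Tue, Apr 16: Fri, May 16: Sun, Jun 16: Wed, Jul 16: Fri, Aug 16: Mon, Sep 16: Thu, Oct 16: Sat, Nov 16: Tue, Dec 16: Thu.
Friday occurs in January, April, July — 3 months.

3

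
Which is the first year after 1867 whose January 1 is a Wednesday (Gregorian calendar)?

Jan 1 advances by 2 weekdays after a leap year and by 1 after a common year.
1867: Jan 1 is Tuesday.
1868: Wednesday (leap)
1868 begins on a Wednesday

1868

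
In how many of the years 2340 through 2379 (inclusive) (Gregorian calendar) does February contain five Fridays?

1

February has 28 days (29 in leap years); it has five Fridays when Friday falls among the first (month-length − 28) days — i.e. when February 1 is Friday in a leap year (never in a common year).
February 1 by year: 2340:Thu 2341:Sat 2342:Sun 2343:Mon 2344:Tue 2345:Thu 2346:Fri 2347:Sat 2348:Sun 2349:Tue 2350:Wed 2351:Thu 2352:Fri✓ 2353:Sun 2354:Mon …(10 more)… 2365:Mon 2366:Tue 2367:Wed 2368:Thu 2369:Sat 2370:Sun 2371:Mon 2372:Tue 2373:Thu 2374:Fri 2375:Sat 2376:Sun 2377:Tue 2378:Wed 2379:Thu
Years with five Fridays: 2352 → 1.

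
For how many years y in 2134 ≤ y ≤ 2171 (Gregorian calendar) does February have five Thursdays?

1

February has 28 days (29 in leap years); it has five Thursdays when Thursday falls among the first (month-length − 28) days — i.e. when February 1 is Thursday in a leap year (never in a common year).
February 1 by year: 2134:Mon 2135:Tue 2136:Wed 2137:Fri 2138:Sat 2139:Sun 2140:Mon 2141:Wed 2142:Thu 2143:Fri 2144:Sat 2145:Mon 2146:Tue 2147:Wed 2148:Thu✓ …(8 more)… 2157:Tue 2158:Wed 2159:Thu 2160:Fri 2161:Sun 2162:Mon 2163:Tue 2164:Wed 2165:Fri 2166:Sat 2167:Sun 2168:Mon 2169:Wed 2170:Thu 2171:Fri
Years with five Thursdays: 2148 → 1.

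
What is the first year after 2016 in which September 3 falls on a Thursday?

From one year to the next, a fixed date's weekday advances by 1, or by 2 when a Feb 29 lies between the two dates.
2016: September 3 is Saturday.
2017: Sunday (+1)
2018: Monday (+1)
2019: Tuesday (+1)
2020: Thursday (+2)
September 3 falls on a Thursday in 2020.

2020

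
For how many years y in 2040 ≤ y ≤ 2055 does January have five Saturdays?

6

January has 31 days; it has five Saturdays when Saturday falls among the first (month-length − 28) days — i.e. when January 1 is one of Saturday/Friday/Thursday.
January 1 by year: 2040:Sun 2041:Tue 2042:Wed 2043:Thu✓ 2044:Fri✓ 2045:Sun 2046:Mon 2047:Tue 2048:Wed 2049:Fri✓ 2050:Sat✓ 2051:Sun 2052:Mon 2053:Wed 2054:Thu✓ 2055:Fri✓
Years with five Saturdays: 2043, 2044, 2049, 2050, 2054, 2055 → 6.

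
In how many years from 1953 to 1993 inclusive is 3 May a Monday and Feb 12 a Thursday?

Check each year's weekday for 3 May and Feb 12:
  1953: Sun/Thu  1954: Mon/Fri  1955: Tue/Sat  1956: Thu/Sun  1957: Fri/Tue  1958: Sat/Wed  1959: Sun/Thu  1960: Tue/Fri  1961: Wed/Sun  1962: Thu/Mon  1963: Fri/Tue  1964: Sun/Wed  1965: Mon/Fri  1966: Tue/Sat  …(13 more)…  1980: Sat/Tue  1981: Sun/Thu  1982: Mon/Fri  1983: Tue/Sat  1984: Thu/Sun  1985: Fri/Tue  1986: Sat/Wed  1987: Sun/Thu  1988: Tue/Fri  1989: Wed/Sun  1990: Thu/Mon  1991: Fri/Tue  1992: Sun/Wed  1993: Mon/Fri
Both conditions hold in: 1976 — 1.

1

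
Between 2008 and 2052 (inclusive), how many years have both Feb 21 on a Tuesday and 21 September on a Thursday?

Check each year's weekday for Feb 21 and 21 September:
  2008: Thu/Sun  2009: Sat/Mon  2010: Sun/Tue  2011: Mon/Wed  2012: Tue/Fri  2013: Thu/Sat  2014: Fri/Sun  2015: Sat/Mon  2016: Sun/Wed  2017: Tue/Thu ✓  2018: Wed/Fri  2019: Thu/Sat  2020: Fri/Mon  2021: Sun/Tue  …(17 more)…  2039: Mon/Wed  2040: Tue/Fri  2041: Thu/Sat  2042: Fri/Sun  2043: Sat/Mon  2044: Sun/Wed  2045: Tue/Thu ✓  2046: Wed/Fri  2047: Thu/Sat  2048: Fri/Mon  2049: Sun/Tue  2050: Mon/Wed  2051: Tue/Thu ✓  2052: Wed/Sat
Both conditions hold in: 2017, 2023, 2034, 2045, 2051 — 5.

5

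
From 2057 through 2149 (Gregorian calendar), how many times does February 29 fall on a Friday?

4

Leap years in 2057–2149: 22 of them.
Feb 29 weekday advances by 5 (mod 7) from one leap year to the next four years later (or differs when a century non-leap intervenes).
Leap-day weekdays: 2060:Sun 2064:Fri✓ 2068:Wed 2072:Mon 2076:Sat 2080:Thu 2084:Tue 2088:Sun 2092:Fri✓ 2096:Wed 2104:Fri✓ 2108:Wed 2112:Mon 2116:Sat 2120:Thu 2124:Tue 2128:Sun 2132:Fri✓ 2136:Wed 2140:Mon 2144:Sat 2148:Thu
Friday: 2064, 2092, 2104, 2132 → 4.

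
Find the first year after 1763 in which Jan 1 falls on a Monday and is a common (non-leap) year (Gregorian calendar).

1770

Jan 1 advances by 2 weekdays after a leap year and by 1 after a common year.
1763: Jan 1 is Saturday.
1764: Sunday (leap)
1765: Tuesday
1766: Wednesday
1767: Thursday
1768: Friday (leap)
1769: Sunday
1770: Monday
1770 begins on a Monday and is a common year.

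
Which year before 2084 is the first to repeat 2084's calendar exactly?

2056

Two years share a calendar iff Jan 1 falls on the same weekday and both are leap or both are common. 2084: Jan 1 is Saturday, leap year.
2083: Jan 1 Friday, common
2082: Jan 1 Thursday, common
2081: Jan 1 Wednesday, common
2080: Jan 1 Monday, leap
2079: Jan 1 Sunday, common
2078: Jan 1 Saturday, common
2077: Jan 1 Friday, common
2076: Jan 1 Wednesday, leap
2075: Jan 1 Tuesday, common
2074: Jan 1 Monday, common
2073: Jan 1 Sunday, common
2072: Jan 1 Friday, leap
2071: Jan 1 Thursday, common
2070: Jan 1 Wednesday, common
2069: Jan 1 Tuesday, common
2068: Jan 1 Sunday, leap
2067: Jan 1 Saturday, common
2066: Jan 1 Friday, common
2065: Jan 1 Thursday, common
2064: Jan 1 Tuesday, leap
2063: Jan 1 Monday, common
2062: Jan 1 Sunday, common
2061: Jan 1 Saturday, common
2060: Jan 1 Thursday, leap
2059: Jan 1 Wednesday, common
2058: Jan 1 Tuesday, common
2057: Jan 1 Monday, common
2056: Jan 1 Saturday, leap
2056 matches on both conditions.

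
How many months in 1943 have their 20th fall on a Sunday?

Check the 20th of each month of 1943: Jan 20: Wed, Feb 20: Sat, Mar 20: Sat, Apr 20: Tue, May 20: Thu, Jun 20: Sun, Jul 20: Tue, Aug 20: Fri, Sep 20: Mon, Oct 20: Wed, Nov 20: Sat, Dec 20: Mon.
Sunday occurs in June — 1 month.

1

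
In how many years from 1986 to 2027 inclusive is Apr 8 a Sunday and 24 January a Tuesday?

Check each year's weekday for Apr 8 and 24 January:
  1986: Tue/Fri  1987: Wed/Sat  1988: Fri/Sun  1989: Sat/Tue  1990: Sun/Wed  1991: Mon/Thu  1992: Wed/Fri  1993: Thu/Sun  1994: Fri/Mon  1995: Sat/Tue  1996: Mon/Wed  1997: Tue/Fri  1998: Wed/Sat  1999: Thu/Sun  …(14 more)…  2014: Tue/Fri  2015: Wed/Sat  2016: Fri/Sun  2017: Sat/Tue  2018: Sun/Wed  2019: Mon/Thu  2020: Wed/Fri  2021: Thu/Sun  2022: Fri/Mon  2023: Sat/Tue  2024: Mon/Wed  2025: Tue/Fri  2026: Wed/Sat  2027: Thu/Sun
Both conditions hold in: 2012 — 1.

1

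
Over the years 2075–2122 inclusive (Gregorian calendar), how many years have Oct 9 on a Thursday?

Track Oct 9's weekday year by year (advancing +1, or +2 across a Feb 29):
  2075: Wed  2076: Fri (+2)  2077: Sat (+1)  2078: Sun (+1)  2079: Mon (+1)
  2080: Wed (+2)  2081: Thu (+1) ✓  2082: Fri (+1)  2083: Sat (+1)  2084: Mon (+2)
  2085: Tue (+1)  2086: Wed (+1)  2087: Thu (+1) ✓  2088: Sat (+2)  … (20 more years) …
  2109: Wed (+1)  2110: Thu (+1) ✓  2111: Fri (+1)  2112: Sun (+2)  2113: Mon (+1)
  2114: Tue (+1)  2115: Wed (+1)  2116: Fri (+2)  2117: Sat (+1)  2118: Sun (+1)
  2119: Mon (+1)  2120: Wed (+2)  2121: Thu (+1) ✓  2122: Fri (+1)
Thursday years: 2081, 2087, 2092, 2098, 2104, 2110, 2121 — 7 in total.

7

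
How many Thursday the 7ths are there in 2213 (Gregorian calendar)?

Check the 7th of each month of 2213: Jan 7: Thu, Feb 7: Sun, Mar 7: Sun, Apr 7: Wed, May 7: Fri, Jun 7: Mon, Jul 7: Wed, Aug 7: Sat, Sep 7: Tue, Oct 7: Thu, Nov 7: Sun, Dec 7: Tue.
Thursday occurs in January, October — 2 months.

2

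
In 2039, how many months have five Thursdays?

A month of length L has five Thursdays iff its first Thursday is on day ≤ L−28 (so day 1–3 in a 31-day month, 1–2 in a 30-day month, day 1 in a leap February).
Checking each month of 2039: Jan starts Sat (31d); Feb starts Tue (28d); Mar starts Tue (31d) ✓; Apr starts Fri (30d); May starts Sun (31d); Jun starts Wed (30d) ✓; Jul starts Fri (31d); Aug starts Mon (31d); Sep starts Thu (30d) ✓; Oct starts Sat (31d); Nov starts Tue (30d); Dec starts Thu (31d) ✓.
Five-Thursday months: March, June, September, December → 4.

4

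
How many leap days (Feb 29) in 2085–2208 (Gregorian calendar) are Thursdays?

Leap years in 2085–2208: 29 of them.
Feb 29 weekday advances by 5 (mod 7) from one leap year to the next four years later (or differs when a century non-leap intervenes).
Leap-day weekdays: 2088:Sun 2092:Fri 2096:Wed 2104:Fri 2108:Wed 2112:Mon 2116:Sat 2120:Thu✓ 2124:Tue 2128:Sun 2132:Fri 2136:Wed 2140:Mon …(3 more)… 2156:Sun 2160:Fri 2164:Wed 2168:Mon 2172:Sat 2176:Thu✓ 2180:Tue 2184:Sun 2188:Fri 2192:Wed 2196:Mon 2204:Wed 2208:Mon
Thursday: 2120, 2148, 2176 → 3.

3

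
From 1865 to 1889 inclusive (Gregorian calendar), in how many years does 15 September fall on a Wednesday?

4

Track 15 September's weekday year by year (advancing +1, or +2 across a Feb 29):
  1865: Fri  1866: Sat (+1)  1867: Sun (+1)  1868: Tue (+2)  1869: Wed (+1) ✓
  1870: Thu (+1)  1871: Fri (+1)  1872: Sun (+2)  1873: Mon (+1)  1874: Tue (+1)
  1875: Wed (+1) ✓  1876: Fri (+2)  1877: Sat (+1)  1878: Sun (+1)  1879: Mon (+1)
  1880: Wed (+2) ✓  1881: Thu (+1)  1882: Fri (+1)  1883: Sat (+1)  1884: Mon (+2)
  1885: Tue (+1)  1886: Wed (+1) ✓  1887: Thu (+1)  1888: Sat (+2)  1889: Sun (+1)
Wednesday years: 1869, 1875, 1880, 1886 — 4 in total.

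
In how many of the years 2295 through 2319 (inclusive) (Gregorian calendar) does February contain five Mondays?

1

February has 28 days (29 in leap years); it has five Mondays when Monday falls among the first (month-length − 28) days — i.e. when February 1 is Monday in a leap year (never in a common year).
February 1 by year: 2295:Fri 2296:Sat 2297:Mon 2298:Tue 2299:Wed 2300:Thu 2301:Fri 2302:Sat 2303:Sun 2304:Mon✓ 2305:Wed 2306:Thu 2307:Fri 2308:Sat 2309:Mon 2310:Tue 2311:Wed 2312:Thu 2313:Sat 2314:Sun 2315:Mon 2316:Tue 2317:Thu 2318:Fri 2319:Sat
Years with five Mondays: 2304 → 1.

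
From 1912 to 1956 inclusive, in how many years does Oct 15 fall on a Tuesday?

Track Oct 15's weekday year by year (advancing +1, or +2 across a Feb 29):
  1912: Tue ✓  1913: Wed (+1)  1914: Thu (+1)  1915: Fri (+1)  1916: Sun (+2)
  1917: Mon (+1)  1918: Tue (+1) ✓  1919: Wed (+1)  1920: Fri (+2)  1921: Sat (+1)
  1922: Sun (+1)  1923: Mon (+1)  1924: Wed (+2)  1925: Thu (+1)  … (17 more years) …
  1943: Fri (+1)  1944: Sun (+2)  1945: Mon (+1)  1946: Tue (+1) ✓  1947: Wed (+1)
  1948: Fri (+2)  1949: Sat (+1)  1950: Sun (+1)  1951: Mon (+1)  1952: Wed (+2)
  1953: Thu (+1)  1954: Fri (+1)  1955: Sat (+1)  1956: Mon (+2)
Tuesday years: 1912, 1918, 1929, 1935, 1940, 1946 — 6 in total.

6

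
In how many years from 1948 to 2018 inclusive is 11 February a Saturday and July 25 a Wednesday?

3

Check each year's weekday for 11 February and July 25:
  1948: Wed/Sun  1949: Fri/Mon  1950: Sat/Tue  1951: Sun/Wed  1952: Mon/Fri  1953: Wed/Sat  1954: Thu/Sun  1955: Fri/Mon  1956: Sat/Wed ✓  1957: Mon/Thu  1958: Tue/Fri  1959: Wed/Sat  1960: Thu/Mon  1961: Sat/Tue  …(43 more)…  2005: Fri/Mon  2006: Sat/Tue  2007: Sun/Wed  2008: Mon/Fri  2009: Wed/Sat  2010: Thu/Sun  2011: Fri/Mon  2012: Sat/Wed ✓  2013: Mon/Thu  2014: Tue/Fri  2015: Wed/Sat  2016: Thu/Mon  2017: Sat/Tue  2018: Sun/Wed
Both conditions hold in: 1956, 1984, 2012 — 3.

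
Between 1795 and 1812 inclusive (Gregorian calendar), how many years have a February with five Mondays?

2

February has 28 days (29 in leap years); it has five Mondays when Monday falls among the first (month-length − 28) days — i.e. when February 1 is Monday in a leap year (never in a common year).
February 1 by year: 1795:Sun 1796:Mon✓ 1797:Wed 1798:Thu 1799:Fri 1800:Sat 1801:Sun 1802:Mon 1803:Tue 1804:Wed 1805:Fri 1806:Sat 1807:Sun 1808:Mon✓ 1809:Wed 1810:Thu 1811:Fri 1812:Sat
Years with five Mondays: 1796, 1808 → 2.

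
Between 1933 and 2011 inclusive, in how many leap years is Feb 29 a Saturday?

Leap years in 1933–2011: 19 of them.
Feb 29 weekday advances by 5 (mod 7) from one leap year to the next four years later (or differs when a century non-leap intervenes).
Leap-day weekdays: 1936:Sat✓ 1940:Thu 1944:Tue 1948:Sun 1952:Fri 1956:Wed 1960:Mon 1964:Sat✓ 1968:Thu 1972:Tue 1976:Sun 1980:Fri 1984:Wed 1988:Mon 1992:Sat✓ 1996:Thu 2000:Tue 2004:Sun 2008:Fri
Saturday: 1936, 1964, 1992 → 3.

3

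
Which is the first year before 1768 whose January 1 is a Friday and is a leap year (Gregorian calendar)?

1740

Jan 1 advances by 2 weekdays after a leap year and by 1 after a common year.
1768: Jan 1 is Friday (leap).
1767: Thursday
1766: Wednesday
1765: Tuesday
1764: Sunday (leap)
1763: Saturday
1762: Friday
1761: Thursday
1760: Tuesday (leap)
1759: Monday
1758: Sunday
1757: Saturday
1756: Thursday (leap)
1755: Wednesday
1754: Tuesday
1753: Monday
1752: Saturday (leap)
1751: Friday
1750: Thursday
1749: Wednesday
1748: Monday (leap)
1747: Sunday
1746: Saturday
1745: Friday
1744: Wednesday (leap)
1743: Tuesday
1742: Monday
1741: Sunday
1740: Friday (leap)
1740 begins on a Friday and is a leap year.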